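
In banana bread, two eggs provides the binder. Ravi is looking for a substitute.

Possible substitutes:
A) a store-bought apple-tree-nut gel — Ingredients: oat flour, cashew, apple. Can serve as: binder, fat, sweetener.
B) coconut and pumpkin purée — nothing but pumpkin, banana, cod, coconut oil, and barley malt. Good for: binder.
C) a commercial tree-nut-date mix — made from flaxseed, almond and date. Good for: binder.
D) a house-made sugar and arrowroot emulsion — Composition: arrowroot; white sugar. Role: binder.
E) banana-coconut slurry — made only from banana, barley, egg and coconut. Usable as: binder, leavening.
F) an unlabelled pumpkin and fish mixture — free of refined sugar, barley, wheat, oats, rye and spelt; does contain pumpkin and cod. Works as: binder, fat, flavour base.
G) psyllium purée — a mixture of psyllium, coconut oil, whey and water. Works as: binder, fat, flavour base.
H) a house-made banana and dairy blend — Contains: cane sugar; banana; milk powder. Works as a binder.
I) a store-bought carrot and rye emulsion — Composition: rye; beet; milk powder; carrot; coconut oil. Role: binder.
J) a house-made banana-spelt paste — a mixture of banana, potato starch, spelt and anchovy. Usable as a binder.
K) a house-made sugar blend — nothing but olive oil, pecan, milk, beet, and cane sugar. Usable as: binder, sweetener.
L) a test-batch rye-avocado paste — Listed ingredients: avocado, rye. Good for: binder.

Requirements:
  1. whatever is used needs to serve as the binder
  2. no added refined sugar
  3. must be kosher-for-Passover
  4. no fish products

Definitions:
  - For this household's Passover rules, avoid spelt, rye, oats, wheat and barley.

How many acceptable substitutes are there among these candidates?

2

A: has oat flour, so not kosher-for-Passover — reject
B: has barley malt, so not kosher-for-Passover; has cod, so not fish-free — out
C: kosher-for-Passover, no fish — OK
D: has white sugar, so not no-added-sugar — out
E: has barley, so not kosher-for-Passover — reject
F: has cod, so not fish-free — no
G: coconut oil and whey etc. — none of it excluded — keep
H: has cane sugar, so not no-added-sugar — no
I: has rye, so not kosher-for-Passover — out
J: has spelt, so not kosher-for-Passover; has anchovy, so not fish-free — reject
K: has cane sugar, so not no-added-sugar — reject
L: has rye, so not kosher-for-Passover — out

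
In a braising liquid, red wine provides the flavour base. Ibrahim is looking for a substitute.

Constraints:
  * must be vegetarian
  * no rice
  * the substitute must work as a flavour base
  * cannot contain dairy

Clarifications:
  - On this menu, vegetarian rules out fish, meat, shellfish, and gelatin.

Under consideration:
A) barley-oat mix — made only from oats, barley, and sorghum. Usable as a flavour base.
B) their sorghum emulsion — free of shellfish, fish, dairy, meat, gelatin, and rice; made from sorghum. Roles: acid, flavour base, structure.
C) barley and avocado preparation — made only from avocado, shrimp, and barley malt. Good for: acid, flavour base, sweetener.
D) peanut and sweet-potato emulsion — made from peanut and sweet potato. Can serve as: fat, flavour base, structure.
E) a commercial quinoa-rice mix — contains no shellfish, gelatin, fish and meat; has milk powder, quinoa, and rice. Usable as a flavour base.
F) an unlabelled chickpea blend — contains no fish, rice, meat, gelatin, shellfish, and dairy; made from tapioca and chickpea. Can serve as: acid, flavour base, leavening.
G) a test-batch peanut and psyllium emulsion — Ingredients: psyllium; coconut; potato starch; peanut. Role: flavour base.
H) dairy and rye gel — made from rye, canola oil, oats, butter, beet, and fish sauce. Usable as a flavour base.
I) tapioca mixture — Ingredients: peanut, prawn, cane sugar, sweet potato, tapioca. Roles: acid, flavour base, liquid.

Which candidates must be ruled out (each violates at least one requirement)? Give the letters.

C, E, H, I

A: every rule checks out — OK
B: no dairy, vegetarian — valid
C: has shrimp, so not vegetarian — reject
D: nothing on the exclusion list — valid
E: has rice, so not rice-free; has milk powder, so not dairy-free — reject
F: works as a flavour base, vegetarian, no rice — keep
G: coconut and peanut etc. — none of it excluded — OK
H: has fish sauce, so not vegetarian; has butter, so not dairy-free — reject
I: has prawn, so not vegetarian — no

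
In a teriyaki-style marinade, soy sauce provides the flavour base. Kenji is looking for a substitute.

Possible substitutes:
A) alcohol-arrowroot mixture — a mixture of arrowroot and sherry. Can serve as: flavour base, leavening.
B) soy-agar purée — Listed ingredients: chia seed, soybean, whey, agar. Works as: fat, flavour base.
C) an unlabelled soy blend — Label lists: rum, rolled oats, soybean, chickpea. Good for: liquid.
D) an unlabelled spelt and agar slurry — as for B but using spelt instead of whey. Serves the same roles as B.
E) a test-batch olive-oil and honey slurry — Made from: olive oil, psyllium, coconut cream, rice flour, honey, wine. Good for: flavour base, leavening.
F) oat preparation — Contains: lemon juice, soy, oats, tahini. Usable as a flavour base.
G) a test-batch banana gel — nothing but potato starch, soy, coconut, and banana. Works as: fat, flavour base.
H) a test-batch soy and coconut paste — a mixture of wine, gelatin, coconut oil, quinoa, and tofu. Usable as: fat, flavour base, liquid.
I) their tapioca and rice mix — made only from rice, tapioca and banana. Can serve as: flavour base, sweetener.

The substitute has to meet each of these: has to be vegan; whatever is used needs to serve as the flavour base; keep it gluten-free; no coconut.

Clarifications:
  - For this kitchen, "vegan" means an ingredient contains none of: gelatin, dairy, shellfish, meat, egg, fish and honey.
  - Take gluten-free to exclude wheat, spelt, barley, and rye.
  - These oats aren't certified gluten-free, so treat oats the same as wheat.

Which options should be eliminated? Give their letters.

B, C, D, E, F, G, H

A: nothing on the exclusion list — OK
B: has whey, so not vegan — reject
C: not usable as a flavour base; has rolled oats, so not gluten-free — out
D: has spelt, so not gluten-free — no
E: has honey, so not vegan; has coconut cream, so not coconut-free — reject
F: has oats, so not gluten-free — no
G: has coconut, so not coconut-free — out
H: has gelatin, so not vegan; has coconut oil, so not coconut-free — reject
I: only rice, tapioca and banana; none excluded — keep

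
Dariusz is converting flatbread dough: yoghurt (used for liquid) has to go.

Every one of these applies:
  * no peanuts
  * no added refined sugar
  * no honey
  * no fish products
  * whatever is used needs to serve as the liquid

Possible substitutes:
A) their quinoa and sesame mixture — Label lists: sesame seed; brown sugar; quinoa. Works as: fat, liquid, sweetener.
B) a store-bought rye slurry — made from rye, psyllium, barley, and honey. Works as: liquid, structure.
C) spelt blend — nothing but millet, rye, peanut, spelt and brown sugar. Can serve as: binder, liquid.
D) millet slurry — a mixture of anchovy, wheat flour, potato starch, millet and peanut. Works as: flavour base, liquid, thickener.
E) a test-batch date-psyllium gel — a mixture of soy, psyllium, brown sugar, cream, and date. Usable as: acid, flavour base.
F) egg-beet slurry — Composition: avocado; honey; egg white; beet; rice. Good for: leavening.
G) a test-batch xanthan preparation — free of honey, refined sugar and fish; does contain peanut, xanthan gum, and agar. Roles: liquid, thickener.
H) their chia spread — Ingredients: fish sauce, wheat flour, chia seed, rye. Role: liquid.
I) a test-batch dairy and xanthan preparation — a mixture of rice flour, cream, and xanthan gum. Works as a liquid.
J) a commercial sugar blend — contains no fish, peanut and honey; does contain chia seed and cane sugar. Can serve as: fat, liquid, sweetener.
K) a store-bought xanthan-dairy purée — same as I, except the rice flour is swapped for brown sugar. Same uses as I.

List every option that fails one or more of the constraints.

A, B, C, D, E, F, G, H, J, K

A: has brown sugar, so not no-added-sugar — no
B: has honey, so not honey-free — no
C: has brown sugar, so not no-added-sugar; has peanut, so not peanut-free — no
D: has peanut, so not peanut-free; has anchovy, so not fish-free — out
E: not usable as a liquid; has brown sugar, so not no-added-sugar — reject
F: not usable as a liquid; has honey, so not honey-free — reject
G: has peanut, so not peanut-free — out
H: has fish sauce, so not fish-free — reject
I: only cream, rice flour, and xanthan gum; none excluded — valid
J: has cane sugar, so not no-added-sugar — reject
K: has brown sugar, so not no-added-sugar — out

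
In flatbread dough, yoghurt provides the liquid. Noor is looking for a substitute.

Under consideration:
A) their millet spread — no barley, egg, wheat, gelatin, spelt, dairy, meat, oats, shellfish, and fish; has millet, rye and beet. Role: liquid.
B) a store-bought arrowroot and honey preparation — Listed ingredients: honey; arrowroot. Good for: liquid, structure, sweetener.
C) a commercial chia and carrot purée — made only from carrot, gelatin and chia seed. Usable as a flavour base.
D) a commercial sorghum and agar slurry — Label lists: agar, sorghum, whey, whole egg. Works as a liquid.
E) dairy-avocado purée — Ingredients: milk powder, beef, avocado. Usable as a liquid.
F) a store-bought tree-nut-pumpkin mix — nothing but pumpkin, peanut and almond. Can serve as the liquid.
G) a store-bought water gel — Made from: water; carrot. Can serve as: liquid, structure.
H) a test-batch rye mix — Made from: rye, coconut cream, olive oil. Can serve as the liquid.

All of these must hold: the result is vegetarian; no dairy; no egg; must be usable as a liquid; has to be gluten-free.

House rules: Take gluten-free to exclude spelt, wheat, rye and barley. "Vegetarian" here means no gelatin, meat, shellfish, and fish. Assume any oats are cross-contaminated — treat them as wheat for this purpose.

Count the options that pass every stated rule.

A: has rye, so not gluten-free — reject
B: works as a liquid, no egg, no dairy — OK
C: not usable as a liquid; has gelatin, so not vegetarian — no
D: has whole egg, so not egg-free; has whey, so not dairy-free — out
E: has beef, so not vegetarian; has milk powder, so not dairy-free — out
F: only peanut, almond and pumpkin; none excluded — keep
G: works as a liquid, vegetarian, no egg — valid
H: has rye, so not gluten-free — no

3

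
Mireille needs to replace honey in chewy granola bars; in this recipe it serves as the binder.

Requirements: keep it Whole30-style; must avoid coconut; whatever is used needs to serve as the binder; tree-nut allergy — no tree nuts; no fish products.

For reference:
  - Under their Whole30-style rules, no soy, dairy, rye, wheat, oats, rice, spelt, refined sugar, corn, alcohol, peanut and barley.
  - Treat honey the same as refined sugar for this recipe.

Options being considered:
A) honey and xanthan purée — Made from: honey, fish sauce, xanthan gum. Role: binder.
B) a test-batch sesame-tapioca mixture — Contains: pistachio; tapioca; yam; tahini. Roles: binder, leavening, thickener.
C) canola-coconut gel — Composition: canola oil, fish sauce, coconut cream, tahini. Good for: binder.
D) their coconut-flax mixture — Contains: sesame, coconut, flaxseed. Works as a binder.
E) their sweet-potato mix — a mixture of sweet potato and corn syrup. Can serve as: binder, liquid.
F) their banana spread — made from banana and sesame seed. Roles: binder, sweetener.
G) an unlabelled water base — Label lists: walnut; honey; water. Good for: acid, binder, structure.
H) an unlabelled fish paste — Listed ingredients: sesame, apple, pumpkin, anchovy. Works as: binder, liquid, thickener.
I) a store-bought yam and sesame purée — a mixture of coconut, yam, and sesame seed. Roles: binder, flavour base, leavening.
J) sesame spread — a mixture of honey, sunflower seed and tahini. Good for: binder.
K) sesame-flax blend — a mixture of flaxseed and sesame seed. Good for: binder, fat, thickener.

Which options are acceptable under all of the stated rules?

A: has honey, so not Whole30-style; has fish sauce, so not fish-free — reject
B: has pistachio, so not tree-nut-free — reject
C: has fish sauce, so not fish-free; has coconut cream, so not coconut-free — reject
D: has coconut, so not coconut-free — reject
E: has corn syrup, so not Whole30-style — reject
F: all constraints satisfied — OK
G: has honey, so not Whole30-style; has walnut, so not tree-nut-free — no
H: has anchovy, so not fish-free — no
I: has coconut, so not coconut-free — no
J: has honey, so not Whole30-style — reject
K: Whole30-style, no fish — keep

F, K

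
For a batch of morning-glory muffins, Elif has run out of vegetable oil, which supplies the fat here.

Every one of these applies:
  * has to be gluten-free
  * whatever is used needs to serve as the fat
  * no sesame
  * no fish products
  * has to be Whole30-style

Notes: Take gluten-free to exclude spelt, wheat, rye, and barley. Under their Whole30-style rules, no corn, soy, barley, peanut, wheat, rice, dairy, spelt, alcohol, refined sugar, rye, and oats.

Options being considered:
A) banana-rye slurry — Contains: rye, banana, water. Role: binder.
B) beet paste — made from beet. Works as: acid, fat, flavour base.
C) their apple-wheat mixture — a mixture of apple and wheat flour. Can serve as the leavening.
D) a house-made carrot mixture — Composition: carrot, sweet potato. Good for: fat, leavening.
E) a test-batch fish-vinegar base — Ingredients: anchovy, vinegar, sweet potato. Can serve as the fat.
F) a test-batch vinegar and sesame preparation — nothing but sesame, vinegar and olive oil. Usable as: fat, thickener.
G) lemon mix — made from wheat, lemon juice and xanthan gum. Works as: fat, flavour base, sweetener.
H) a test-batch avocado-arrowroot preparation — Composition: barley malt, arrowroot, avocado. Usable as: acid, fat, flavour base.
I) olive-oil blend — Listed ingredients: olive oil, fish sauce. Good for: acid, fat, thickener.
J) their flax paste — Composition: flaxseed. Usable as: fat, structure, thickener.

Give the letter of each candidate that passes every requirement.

A: not usable as a fat; has rye, so not gluten-free (and 1 more) — no
B: only beet; none excluded — keep
C: not usable as a fat; has wheat flour, so not gluten-free (and 1 more) — no
D: all constraints satisfied — keep
E: has anchovy, so not fish-free — out
F: has sesame, so not sesame-free — no
G: has wheat, so not gluten-free; has wheat, so not Whole30-style — out
H: has barley malt, so not gluten-free; has barley malt, so not Whole30-style — reject
I: has fish sauce, so not fish-free — out
J: only flaxseed; none excluded — keep

B, D, J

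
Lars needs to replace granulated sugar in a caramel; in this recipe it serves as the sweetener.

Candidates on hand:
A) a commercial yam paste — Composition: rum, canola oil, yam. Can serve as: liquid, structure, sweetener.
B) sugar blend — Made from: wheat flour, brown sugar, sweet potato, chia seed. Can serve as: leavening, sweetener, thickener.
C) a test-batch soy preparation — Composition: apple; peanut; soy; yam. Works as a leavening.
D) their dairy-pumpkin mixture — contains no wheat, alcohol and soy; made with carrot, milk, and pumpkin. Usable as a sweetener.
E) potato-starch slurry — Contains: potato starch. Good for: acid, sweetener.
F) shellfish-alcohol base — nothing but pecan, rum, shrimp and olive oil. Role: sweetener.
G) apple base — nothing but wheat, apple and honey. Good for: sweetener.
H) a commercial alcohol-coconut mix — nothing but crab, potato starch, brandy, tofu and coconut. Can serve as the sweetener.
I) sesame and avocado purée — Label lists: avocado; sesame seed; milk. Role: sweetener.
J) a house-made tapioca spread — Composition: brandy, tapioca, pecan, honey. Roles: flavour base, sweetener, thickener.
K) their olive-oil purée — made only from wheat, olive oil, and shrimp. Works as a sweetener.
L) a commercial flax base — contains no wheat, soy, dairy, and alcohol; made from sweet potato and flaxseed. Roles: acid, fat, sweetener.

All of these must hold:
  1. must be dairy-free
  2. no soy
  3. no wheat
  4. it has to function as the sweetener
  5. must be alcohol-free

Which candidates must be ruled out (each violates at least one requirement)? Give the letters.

A, B, C, D, F, G, H, I, J, K

A: has rum, so not alcohol-free — no
B: has wheat flour, so not wheat-free — reject
C: not usable as a sweetener; has soy, so not soy-free — no
D: has milk, so not dairy-free — no
E: works as a sweetener, no wheat, no dairy — OK
F: has rum, so not alcohol-free — no
G: has wheat, so not wheat-free — no
H: has brandy, so not alcohol-free; has tofu, so not soy-free — reject
I: has milk, so not dairy-free — reject
J: has brandy, so not alcohol-free — reject
K: has wheat, so not wheat-free — no
L: no alcohol, no dairy — keep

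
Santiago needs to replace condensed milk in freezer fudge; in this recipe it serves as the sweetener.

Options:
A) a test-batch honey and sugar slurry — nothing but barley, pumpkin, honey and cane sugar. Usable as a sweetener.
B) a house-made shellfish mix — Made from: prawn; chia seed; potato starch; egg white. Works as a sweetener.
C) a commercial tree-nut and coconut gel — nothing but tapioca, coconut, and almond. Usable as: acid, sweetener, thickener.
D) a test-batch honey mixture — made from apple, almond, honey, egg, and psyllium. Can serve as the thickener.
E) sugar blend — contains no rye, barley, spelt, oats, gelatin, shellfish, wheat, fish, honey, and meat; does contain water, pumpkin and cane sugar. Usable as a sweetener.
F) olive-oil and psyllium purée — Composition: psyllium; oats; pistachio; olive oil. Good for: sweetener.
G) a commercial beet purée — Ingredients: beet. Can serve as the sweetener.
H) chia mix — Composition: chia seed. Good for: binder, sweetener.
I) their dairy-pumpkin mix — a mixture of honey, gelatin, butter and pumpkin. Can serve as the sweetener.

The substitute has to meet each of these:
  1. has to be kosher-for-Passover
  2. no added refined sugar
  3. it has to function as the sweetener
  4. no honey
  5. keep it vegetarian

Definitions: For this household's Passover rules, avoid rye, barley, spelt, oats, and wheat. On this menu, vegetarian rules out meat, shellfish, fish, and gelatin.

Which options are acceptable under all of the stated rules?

C, G, H

A: has barley, so not kosher-for-Passover; has honey, so not honey-free (and 1 more) — out
B: has prawn, so not vegetarian — no
C: only coconut, almond, and tapioca; none excluded — OK
D: not usable as a sweetener; has honey, so not honey-free — no
E: has cane sugar, so not no-added-sugar — reject
F: has oats, so not kosher-for-Passover — reject
G: every rule checks out — valid
H: only chia seed; none excluded — OK
I: has gelatin, so not vegetarian; has honey, so not honey-free — reject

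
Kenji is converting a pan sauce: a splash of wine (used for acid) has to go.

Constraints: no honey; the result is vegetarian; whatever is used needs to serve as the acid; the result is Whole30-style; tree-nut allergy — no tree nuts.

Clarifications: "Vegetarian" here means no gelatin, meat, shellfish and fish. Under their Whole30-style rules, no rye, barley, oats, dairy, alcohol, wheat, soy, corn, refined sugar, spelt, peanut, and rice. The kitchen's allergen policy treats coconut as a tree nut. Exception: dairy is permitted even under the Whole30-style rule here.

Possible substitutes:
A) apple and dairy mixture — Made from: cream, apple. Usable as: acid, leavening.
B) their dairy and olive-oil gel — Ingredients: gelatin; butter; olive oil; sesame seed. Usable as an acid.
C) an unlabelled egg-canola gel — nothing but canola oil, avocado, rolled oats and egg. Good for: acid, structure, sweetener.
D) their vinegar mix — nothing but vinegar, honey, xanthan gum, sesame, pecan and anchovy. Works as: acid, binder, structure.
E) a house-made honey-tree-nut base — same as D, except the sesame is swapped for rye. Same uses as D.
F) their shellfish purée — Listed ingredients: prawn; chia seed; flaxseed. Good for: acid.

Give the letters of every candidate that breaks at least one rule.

A: dairy is permitted under the Whole30-style carve-out; nothing else excluded — OK
B: has gelatin, so not vegetarian — out
C: has rolled oats, so not Whole30-style — reject
D: has anchovy, so not vegetarian; has honey, so not honey-free (and 1 more) — no
E: has anchovy, so not vegetarian; has rye, so not Whole30-style (and 2 more) — no
F: has prawn, so not vegetarian — no

B, C, D, E, F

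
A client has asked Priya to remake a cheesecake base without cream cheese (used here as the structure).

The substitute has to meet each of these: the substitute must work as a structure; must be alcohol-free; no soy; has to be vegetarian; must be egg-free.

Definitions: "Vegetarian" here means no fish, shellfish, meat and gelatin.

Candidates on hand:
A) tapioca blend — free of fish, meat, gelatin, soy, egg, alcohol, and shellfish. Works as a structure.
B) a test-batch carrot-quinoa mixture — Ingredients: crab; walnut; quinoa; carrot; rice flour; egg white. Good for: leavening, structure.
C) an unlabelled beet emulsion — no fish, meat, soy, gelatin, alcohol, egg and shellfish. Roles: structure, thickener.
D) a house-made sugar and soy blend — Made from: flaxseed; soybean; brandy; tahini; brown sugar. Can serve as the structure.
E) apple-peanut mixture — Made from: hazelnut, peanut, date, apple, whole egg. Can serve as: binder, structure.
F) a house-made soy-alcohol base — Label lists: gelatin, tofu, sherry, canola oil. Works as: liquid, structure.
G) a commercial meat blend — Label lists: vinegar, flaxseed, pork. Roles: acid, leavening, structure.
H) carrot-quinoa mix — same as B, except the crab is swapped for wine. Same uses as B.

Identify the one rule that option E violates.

usable as a structure: satisfied
vegetarian: satisfied
alcohol-free: satisfied
egg-free: has whole egg — fails
soy-free: satisfied

egg-free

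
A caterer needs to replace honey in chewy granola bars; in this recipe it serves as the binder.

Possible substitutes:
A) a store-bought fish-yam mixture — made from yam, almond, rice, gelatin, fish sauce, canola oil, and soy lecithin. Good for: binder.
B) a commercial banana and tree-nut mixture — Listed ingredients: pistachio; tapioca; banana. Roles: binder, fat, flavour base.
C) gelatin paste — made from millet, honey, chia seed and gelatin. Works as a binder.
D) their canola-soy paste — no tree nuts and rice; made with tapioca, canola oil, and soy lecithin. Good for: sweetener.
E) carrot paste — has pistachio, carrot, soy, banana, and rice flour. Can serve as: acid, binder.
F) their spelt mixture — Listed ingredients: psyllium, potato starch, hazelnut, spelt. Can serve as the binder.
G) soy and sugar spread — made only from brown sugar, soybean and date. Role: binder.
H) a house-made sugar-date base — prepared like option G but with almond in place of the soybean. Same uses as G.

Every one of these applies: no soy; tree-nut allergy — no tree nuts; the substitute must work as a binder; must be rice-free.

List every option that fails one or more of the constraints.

A, B, D, E, F, G, H

A: has rice, so not rice-free; has almond, so not tree-nut-free (and 1 more) — out
B: has pistachio, so not tree-nut-free — out
C: gelatin and honey etc. — none of it excluded — valid
D: not usable as a binder; has soy lecithin, so not soy-free — no
E: has rice flour, so not rice-free; has pistachio, so not tree-nut-free (and 1 more) — no
F: has hazelnut, so not tree-nut-free — out
G: has soybean, so not soy-free — out
H: has almond, so not tree-nut-free — reject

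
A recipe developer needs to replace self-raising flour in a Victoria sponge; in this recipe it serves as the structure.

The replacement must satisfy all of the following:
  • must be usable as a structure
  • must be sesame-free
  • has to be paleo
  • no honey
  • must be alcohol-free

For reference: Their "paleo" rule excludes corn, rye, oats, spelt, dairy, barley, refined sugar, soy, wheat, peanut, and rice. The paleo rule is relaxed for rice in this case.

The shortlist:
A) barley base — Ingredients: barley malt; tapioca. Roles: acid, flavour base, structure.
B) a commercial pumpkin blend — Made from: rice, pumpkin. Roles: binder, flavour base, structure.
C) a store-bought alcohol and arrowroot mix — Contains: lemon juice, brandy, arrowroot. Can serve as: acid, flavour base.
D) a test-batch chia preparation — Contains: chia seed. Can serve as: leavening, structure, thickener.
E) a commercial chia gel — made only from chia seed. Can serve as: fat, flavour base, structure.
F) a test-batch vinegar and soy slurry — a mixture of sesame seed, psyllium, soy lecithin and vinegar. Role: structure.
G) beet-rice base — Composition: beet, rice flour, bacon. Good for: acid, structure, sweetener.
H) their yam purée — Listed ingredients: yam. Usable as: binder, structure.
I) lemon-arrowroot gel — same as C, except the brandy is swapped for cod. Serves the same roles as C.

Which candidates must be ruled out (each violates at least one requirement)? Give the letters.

A: has barley malt, so not paleo — no
B: rice is permitted under the paleo carve-out; nothing else excluded — OK
C: not usable as a structure; has brandy, so not alcohol-free — out
D: no honey, no alcohol — keep
E: nothing on the exclusion list — valid
F: has soy lecithin, so not paleo; has sesame seed, so not sesame-free — out
G: rice is permitted under the paleo carve-out; nothing else excluded — OK
H: only yam; none excluded — valid
I: not usable as a structure — reject

A, C, F, I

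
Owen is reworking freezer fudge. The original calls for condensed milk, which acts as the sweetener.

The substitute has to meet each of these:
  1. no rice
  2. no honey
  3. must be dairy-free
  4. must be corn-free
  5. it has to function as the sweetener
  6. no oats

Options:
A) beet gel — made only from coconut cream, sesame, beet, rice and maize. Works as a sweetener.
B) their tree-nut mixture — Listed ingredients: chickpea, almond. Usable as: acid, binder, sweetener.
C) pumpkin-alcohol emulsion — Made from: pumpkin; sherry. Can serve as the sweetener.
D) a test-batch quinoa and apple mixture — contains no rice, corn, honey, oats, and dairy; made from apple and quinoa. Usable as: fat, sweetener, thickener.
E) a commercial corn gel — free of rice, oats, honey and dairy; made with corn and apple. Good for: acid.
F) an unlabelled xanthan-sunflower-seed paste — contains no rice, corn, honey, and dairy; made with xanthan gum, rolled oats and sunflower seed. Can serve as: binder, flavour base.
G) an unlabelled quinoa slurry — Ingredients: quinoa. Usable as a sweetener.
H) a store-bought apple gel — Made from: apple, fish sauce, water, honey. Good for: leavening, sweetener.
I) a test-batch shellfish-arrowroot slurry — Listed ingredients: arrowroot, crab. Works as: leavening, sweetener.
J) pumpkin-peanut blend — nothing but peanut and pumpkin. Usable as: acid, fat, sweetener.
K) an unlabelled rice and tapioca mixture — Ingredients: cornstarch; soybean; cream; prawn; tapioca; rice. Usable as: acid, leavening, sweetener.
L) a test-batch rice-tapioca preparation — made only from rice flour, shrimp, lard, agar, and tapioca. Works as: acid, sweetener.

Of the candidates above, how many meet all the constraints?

A: has rice, so not rice-free; has maize, so not corn-free — no
B: no honey, no rice — OK
C: works as a sweetener, no oats, no corn — OK
D: works as a sweetener, no honey, no dairy — keep
E: not usable as a sweetener; has corn, so not corn-free — reject
F: not usable as a sweetener; has rolled oats, so not oat-free — reject
G: only quinoa; none excluded — valid
H: has honey, so not honey-free — no
I: only crab and arrowroot; none excluded — valid
J: no dairy, no oats — OK
K: has rice, so not rice-free; has cornstarch, so not corn-free (and 1 more) — out
L: has rice flour, so not rice-free — out

6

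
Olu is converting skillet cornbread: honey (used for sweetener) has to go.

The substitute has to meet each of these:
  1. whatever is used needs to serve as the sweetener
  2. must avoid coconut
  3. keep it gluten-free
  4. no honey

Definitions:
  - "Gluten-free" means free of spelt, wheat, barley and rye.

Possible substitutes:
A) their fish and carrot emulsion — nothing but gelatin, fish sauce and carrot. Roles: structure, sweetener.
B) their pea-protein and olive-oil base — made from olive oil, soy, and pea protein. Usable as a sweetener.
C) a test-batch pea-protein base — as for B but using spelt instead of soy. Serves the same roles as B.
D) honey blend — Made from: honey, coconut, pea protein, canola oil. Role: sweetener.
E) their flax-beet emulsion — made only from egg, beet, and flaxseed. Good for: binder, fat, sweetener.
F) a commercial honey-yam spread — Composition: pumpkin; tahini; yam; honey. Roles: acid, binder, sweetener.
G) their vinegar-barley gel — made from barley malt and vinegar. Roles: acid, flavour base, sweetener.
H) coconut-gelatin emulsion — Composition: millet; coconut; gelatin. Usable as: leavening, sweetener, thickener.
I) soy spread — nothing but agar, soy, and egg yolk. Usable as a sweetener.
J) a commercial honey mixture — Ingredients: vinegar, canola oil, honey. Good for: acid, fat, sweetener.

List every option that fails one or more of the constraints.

C, D, F, G, H, J

A: no honey, no coconut — OK
B: all constraints satisfied — keep
C: has spelt, so not gluten-free — out
D: has coconut, so not coconut-free; has honey, so not honey-free — no
E: no coconut, gluten-free — keep
F: has honey, so not honey-free — no
G: has barley malt, so not gluten-free — out
H: has coconut, so not coconut-free — out
I: only egg yolk, soy and agar; none excluded — OK
J: has honey, so not honey-free — no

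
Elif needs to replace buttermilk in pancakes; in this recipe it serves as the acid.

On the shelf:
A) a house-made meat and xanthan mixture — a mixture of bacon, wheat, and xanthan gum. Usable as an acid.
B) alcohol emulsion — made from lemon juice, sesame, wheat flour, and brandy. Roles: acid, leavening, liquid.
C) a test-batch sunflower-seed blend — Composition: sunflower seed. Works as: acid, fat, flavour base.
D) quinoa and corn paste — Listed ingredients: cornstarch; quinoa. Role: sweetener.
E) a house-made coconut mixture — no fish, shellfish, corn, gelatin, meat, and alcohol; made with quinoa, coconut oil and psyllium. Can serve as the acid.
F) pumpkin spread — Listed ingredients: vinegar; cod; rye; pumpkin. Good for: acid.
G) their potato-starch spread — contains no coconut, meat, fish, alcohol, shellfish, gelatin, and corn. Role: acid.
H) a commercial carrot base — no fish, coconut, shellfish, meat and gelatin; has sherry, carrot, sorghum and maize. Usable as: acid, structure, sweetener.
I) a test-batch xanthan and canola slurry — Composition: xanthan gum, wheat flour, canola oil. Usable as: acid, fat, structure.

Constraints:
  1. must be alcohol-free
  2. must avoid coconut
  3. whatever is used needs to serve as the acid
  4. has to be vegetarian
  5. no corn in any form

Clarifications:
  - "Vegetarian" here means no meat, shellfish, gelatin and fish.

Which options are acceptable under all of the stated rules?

A: has bacon, so not vegetarian — out
B: has brandy, so not alcohol-free — no
C: works as an acid, no corn, no coconut — valid
D: not usable as an acid; has cornstarch, so not corn-free — reject
E: has coconut oil, so not coconut-free — no
F: has cod, so not vegetarian — no
G: all constraints satisfied — OK
H: has sherry, so not alcohol-free; has maize, so not corn-free — out
I: only wheat flour, canola oil and xanthan gum; none excluded — valid

C, G, I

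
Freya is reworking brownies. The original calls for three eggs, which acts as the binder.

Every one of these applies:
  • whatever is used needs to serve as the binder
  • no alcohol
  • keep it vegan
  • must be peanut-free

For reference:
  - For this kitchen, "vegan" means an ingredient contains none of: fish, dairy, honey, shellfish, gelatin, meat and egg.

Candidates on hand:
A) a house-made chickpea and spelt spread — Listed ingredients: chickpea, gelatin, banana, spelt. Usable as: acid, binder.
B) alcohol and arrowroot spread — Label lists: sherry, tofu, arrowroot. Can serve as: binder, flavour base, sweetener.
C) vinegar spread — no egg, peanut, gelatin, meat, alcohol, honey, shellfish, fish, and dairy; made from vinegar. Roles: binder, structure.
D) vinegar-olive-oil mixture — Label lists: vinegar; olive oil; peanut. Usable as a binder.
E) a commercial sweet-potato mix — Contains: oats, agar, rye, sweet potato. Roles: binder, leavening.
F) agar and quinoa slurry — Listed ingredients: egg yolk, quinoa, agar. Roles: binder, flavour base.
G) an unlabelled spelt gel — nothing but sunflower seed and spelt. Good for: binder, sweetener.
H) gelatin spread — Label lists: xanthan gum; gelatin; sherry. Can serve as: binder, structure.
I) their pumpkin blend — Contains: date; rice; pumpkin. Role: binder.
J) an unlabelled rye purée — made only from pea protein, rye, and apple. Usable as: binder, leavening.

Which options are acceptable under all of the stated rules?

C, E, G, I, J

A: has gelatin, so not vegan — out
B: has sherry, so not alcohol-free — no
C: vegan, no peanut — valid
D: has peanut, so not peanut-free — out
E: oats and rye etc. — none of it excluded — valid
F: has egg yolk, so not vegan — out
G: only spelt and sunflower seed; none excluded — OK
H: has gelatin, so not vegan; has sherry, so not alcohol-free — reject
I: all constraints satisfied — valid
J: no peanut, no alcohol — OK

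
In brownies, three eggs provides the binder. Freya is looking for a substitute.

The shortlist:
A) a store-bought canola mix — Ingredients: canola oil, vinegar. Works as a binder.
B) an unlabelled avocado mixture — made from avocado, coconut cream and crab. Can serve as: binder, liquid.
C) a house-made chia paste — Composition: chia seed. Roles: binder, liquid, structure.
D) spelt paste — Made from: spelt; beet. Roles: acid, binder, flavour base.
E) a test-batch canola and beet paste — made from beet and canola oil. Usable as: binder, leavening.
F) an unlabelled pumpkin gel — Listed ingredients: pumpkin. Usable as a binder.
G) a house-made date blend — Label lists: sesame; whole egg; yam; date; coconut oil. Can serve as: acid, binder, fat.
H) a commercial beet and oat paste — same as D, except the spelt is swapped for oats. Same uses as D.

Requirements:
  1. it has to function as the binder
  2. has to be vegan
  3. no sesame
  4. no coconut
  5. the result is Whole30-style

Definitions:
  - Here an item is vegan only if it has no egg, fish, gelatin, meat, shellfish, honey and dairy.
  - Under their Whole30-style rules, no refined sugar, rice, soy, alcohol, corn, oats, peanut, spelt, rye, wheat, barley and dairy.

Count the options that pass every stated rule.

A: only canola oil and vinegar; none excluded — OK
B: has crab, so not vegan; has coconut cream, so not coconut-free — reject
C: only chia seed; none excluded — keep
D: has spelt, so not Whole30-style — out
E: all constraints satisfied — valid
F: no sesame, no coconut — valid
G: has whole egg, so not vegan; has sesame, so not sesame-free (and 1 more) — reject
H: has oats, so not Whole30-style — no

4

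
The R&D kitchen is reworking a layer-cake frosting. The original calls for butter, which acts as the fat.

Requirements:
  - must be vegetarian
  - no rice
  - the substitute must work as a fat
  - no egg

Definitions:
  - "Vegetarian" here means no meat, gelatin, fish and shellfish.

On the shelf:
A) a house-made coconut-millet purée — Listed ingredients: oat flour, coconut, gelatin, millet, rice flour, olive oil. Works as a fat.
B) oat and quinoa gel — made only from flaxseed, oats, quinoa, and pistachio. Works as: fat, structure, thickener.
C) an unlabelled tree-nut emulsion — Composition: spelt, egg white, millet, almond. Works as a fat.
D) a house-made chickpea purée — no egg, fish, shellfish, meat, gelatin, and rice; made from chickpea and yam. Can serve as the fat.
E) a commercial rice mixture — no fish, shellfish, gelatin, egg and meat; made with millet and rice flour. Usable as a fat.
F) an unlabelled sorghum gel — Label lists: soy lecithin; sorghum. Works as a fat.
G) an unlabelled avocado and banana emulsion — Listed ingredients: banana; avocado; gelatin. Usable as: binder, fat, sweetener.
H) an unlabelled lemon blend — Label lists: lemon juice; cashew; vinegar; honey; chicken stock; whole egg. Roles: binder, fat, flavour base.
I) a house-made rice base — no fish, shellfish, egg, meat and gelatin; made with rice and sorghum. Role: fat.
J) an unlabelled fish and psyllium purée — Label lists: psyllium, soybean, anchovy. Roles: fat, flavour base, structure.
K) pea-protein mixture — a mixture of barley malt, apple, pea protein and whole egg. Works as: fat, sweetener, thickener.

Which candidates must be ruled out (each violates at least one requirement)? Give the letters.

A: has gelatin, so not vegetarian; has rice flour, so not rice-free — reject
B: works as a fat, vegetarian, no egg — keep
C: has egg white, so not egg-free — no
D: nothing on the exclusion list — keep
E: has rice flour, so not rice-free — reject
F: nothing on the exclusion list — valid
G: has gelatin, so not vegetarian — out
H: has chicken stock, so not vegetarian; has whole egg, so not egg-free — reject
I: has rice, so not rice-free — reject
J: has anchovy, so not vegetarian — out
K: has whole egg, so not egg-free — no

A, C, E, G, H, I, J, K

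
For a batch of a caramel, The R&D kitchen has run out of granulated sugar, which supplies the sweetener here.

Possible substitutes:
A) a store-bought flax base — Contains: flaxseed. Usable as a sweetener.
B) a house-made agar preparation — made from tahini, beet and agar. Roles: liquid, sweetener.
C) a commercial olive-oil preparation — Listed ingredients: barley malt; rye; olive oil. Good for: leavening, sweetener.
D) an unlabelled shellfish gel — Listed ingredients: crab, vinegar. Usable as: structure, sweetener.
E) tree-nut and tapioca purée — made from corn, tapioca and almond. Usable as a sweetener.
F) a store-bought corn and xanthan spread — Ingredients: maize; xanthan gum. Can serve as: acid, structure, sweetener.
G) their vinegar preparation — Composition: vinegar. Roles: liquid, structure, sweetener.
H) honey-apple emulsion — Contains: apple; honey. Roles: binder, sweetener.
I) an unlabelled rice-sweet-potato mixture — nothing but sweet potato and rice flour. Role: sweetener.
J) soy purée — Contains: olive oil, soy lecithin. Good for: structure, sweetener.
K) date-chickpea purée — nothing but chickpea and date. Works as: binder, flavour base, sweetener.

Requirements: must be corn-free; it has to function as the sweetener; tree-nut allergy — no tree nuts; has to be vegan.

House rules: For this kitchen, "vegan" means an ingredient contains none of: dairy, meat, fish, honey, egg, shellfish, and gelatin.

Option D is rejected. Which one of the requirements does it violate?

usable as a sweetener: satisfied
vegan: has crab — fails
tree-nut-free: satisfied
corn-free: satisfied

vegan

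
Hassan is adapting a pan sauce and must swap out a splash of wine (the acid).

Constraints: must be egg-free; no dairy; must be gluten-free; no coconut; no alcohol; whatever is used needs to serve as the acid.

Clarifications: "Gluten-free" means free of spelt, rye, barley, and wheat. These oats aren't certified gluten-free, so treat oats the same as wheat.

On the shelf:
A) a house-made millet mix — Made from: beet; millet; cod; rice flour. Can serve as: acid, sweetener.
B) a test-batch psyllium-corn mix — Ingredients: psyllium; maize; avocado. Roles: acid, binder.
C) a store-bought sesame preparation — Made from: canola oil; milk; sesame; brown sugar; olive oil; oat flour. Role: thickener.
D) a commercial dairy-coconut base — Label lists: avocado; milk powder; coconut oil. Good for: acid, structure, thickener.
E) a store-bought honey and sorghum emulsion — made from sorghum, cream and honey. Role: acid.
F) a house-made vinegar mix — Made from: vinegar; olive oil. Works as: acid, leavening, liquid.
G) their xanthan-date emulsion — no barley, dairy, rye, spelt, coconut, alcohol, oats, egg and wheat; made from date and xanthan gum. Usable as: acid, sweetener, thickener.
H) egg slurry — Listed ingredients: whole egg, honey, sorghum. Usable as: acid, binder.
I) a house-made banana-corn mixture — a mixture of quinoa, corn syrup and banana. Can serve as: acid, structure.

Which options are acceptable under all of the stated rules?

A, B, F, G, I

A: cod and rice flour etc. — none of it excluded — keep
B: works as an acid, no alcohol, no egg — valid
C: not usable as an acid; has oat flour, so not gluten-free (and 1 more) — no
D: has coconut oil, so not coconut-free; has milk powder, so not dairy-free — no
E: has cream, so not dairy-free — out
F: nothing on the exclusion list — keep
G: works as an acid, no coconut, gluten-free — OK
H: has whole egg, so not egg-free — no
I: only corn syrup, quinoa and banana; none excluded — keep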